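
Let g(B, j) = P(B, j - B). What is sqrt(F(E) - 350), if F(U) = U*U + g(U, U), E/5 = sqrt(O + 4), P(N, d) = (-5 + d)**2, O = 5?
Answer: 10*I ≈ 10.0*I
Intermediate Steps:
g(B, j) = (-5 + j - B)**2 (g(B, j) = (-5 + (j - B))**2 = (-5 + j - B)**2)
E = 15 (E = 5*sqrt(5 + 4) = 5*sqrt(9) = 5*3 = 15)
F(U) = 25 + U**2 (F(U) = U*U + (5 + U - U)**2 = U**2 + 5**2 = U**2 + 25 = 25 + U**2)
sqrt(F(E) - 350) = sqrt((25 + 15**2) - 350) = sqrt((25 + 225) - 350) = sqrt(250 - 350) = sqrt(-100) = 10*I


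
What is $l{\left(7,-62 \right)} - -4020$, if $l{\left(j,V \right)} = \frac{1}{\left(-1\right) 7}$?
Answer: $\frac{28139}{7} \approx 4019.9$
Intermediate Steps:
$l{\left(j,V \right)} = - \frac{1}{7}$ ($l{\left(j,V \right)} = \frac{1}{-7} = - \frac{1}{7}$)
$l{\left(7,-62 \right)} - -4020 = - \frac{1}{7} - -4020 = - \frac{1}{7} + 4020 = \frac{28139}{7}$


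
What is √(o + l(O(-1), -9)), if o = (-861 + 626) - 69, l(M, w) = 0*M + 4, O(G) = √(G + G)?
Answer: 10*I*√3 ≈ 17.32*I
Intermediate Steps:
O(G) = √2*√G (O(G) = √(2*G) = √2*√G)
l(M, w) = 4 (l(M, w) = 0 + 4 = 4)
o = -304 (o = -235 - 69 = -304)
√(o + l(O(-1), -9)) = √(-304 + 4) = √(-300) = 10*I*√3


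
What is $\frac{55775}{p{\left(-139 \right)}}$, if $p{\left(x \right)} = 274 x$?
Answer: $- \frac{55775}{38086} \approx -1.4644$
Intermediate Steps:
$\frac{55775}{p{\left(-139 \right)}} = \frac{55775}{274 \left(-139\right)} = \frac{55775}{-38086} = 55775 \left(- \frac{1}{38086}\right) = - \frac{55775}{38086}$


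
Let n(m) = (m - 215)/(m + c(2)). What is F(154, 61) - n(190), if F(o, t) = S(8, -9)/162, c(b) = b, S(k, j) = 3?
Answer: 257/1728 ≈ 0.14873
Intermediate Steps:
F(o, t) = 1/54 (F(o, t) = 3/162 = 3*(1/162) = 1/54)
n(m) = (-215 + m)/(2 + m) (n(m) = (m - 215)/(m + 2) = (-215 + m)/(2 + m))
F(154, 61) - n(190) = 1/54 - (-215 + 190)/(2 + 190) = 1/54 - (-25)/192 = 1/54 - 1*(-25/192) = 1/54 + 25/192 = 257/1728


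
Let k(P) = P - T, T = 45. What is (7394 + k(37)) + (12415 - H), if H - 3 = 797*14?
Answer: 8640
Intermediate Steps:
H = 11161 (H = 3 + 797*14 = 3 + 11158 = 11161)
k(P) = -45 + P (k(P) = P - 1*45 = P - 45 = -45 + P)
(7394 + k(37)) + (12415 - H) = (7394 + (-45 + 37)) + (12415 - 1*11161) = (7394 - 8) + (12415 - 11161) = 7386 + 1254 = 8640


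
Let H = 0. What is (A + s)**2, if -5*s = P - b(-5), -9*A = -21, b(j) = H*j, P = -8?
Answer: 3481/225 ≈ 15.471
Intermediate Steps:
b(j) = 0 (b(j) = 0*j = 0)
A = 7/3 (A = -1/9*(-21) = 7/3 ≈ 2.3333)
s = 8/5 (s = -(-8 - 1*0)/5 = -(-8 + 0)/5 = -1/5*(-8) = 8/5 ≈ 1.6000)
(A + s)**2 = (7/3 + 8/5)**2 = (59/15)**2 = 3481/225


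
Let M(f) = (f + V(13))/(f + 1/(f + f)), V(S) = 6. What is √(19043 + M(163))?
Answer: √53775662131869/53139 ≈ 138.00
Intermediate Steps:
M(f) = (6 + f)/(f + 1/(2*f)) (M(f) = (f + 6)/(f + 1/(f + f)) = (6 + f)/(f + 1/(2*f)))
√(19043 + M(163)) = √(19043 + 2*163*(6 + 163)/(1 + 2*163²)) = √(19043 + 2*163*169/(1 + 2*26569)) = √(19043 + 2*163*169/(1 + 53138)) = √(19043 + 2*163*169/53139) = √(19043 + 2*163*(1/53139)*169) = √(19043 + 55094/53139) = √(1011981071/53139) = √53775662131869/53139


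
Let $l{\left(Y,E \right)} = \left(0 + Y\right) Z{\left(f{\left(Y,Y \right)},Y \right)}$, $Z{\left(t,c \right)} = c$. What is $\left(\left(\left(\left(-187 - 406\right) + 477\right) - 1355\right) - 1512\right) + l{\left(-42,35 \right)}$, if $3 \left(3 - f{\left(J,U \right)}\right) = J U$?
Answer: $-1219$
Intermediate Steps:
$f{\left(J,U \right)} = 3 - \frac{J U}{3}$
$l{\left(Y,E \right)} = Y^{2}$ ($l{\left(Y,E \right)} = \left(0 + Y\right) Y = Y Y = Y^{2}$)
$\left(\left(\left(\left(-187 - 406\right) + 477\right) - 1355\right) - 1512\right) + l{\left(-42,35 \right)} = \left(\left(\left(\left(-187 - 406\right) + 477\right) - 1355\right) - 1512\right) + \left(-42\right)^{2} = \left(\left(\left(-593 + 477\right) - 1355\right) - 1512\right) + 1764 = \left(\left(-116 - 1355\right) - 1512\right) + 1764 = \left(-1471 - 1512\right) + 1764 = -2983 + 1764 = -1219$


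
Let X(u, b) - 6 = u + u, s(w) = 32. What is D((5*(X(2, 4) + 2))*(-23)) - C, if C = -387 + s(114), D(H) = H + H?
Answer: -2405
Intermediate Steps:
X(u, b) = 6 + 2*u (X(u, b) = 6 + (u + u) = 6 + 2*u)
D(H) = 2*H
C = -355 (C = -387 + 32 = -355)
D((5*(X(2, 4) + 2))*(-23)) - C = 2*((5*((6 + 2*2) + 2))*(-23)) - 1*(-355) = 2*((5*((6 + 4) + 2))*(-23)) + 355 = 2*((5*(10 + 2))*(-23)) + 355 = 2*((5*12)*(-23)) + 355 = 2*(60*(-23)) + 355 = 2*(-1380) + 355 = -2760 + 355 = -2405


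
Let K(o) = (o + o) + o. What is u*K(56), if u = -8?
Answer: -1344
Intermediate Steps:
K(o) = 3*o (K(o) = 2*o + o = 3*o)
u*K(56) = -24*56 = -8*168 = -1344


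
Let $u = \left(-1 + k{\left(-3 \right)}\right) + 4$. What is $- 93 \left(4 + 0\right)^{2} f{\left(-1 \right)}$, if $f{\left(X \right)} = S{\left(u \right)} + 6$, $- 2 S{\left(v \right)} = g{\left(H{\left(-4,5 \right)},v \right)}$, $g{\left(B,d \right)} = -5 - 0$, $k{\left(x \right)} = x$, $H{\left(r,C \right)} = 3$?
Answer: $-12648$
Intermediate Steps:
$g{\left(B,d \right)} = -5$ ($g{\left(B,d \right)} = -5 + 0 = -5$)
$u = 0$ ($u = \left(-1 - 3\right) + 4 = -4 + 4 = 0$)
$S{\left(v \right)} = \frac{5}{2}$ ($S{\left(v \right)} = \left(- \frac{1}{2}\right) \left(-5\right) = \frac{5}{2}$)
$f{\left(X \right)} = \frac{17}{2}$ ($f{\left(X \right)} = \frac{5}{2} + 6 = \frac{17}{2}$)
$- 93 \left(4 + 0\right)^{2} f{\left(-1 \right)} = - 93 \left(4 + 0\right)^{2} \cdot \frac{17}{2} = - 93 \cdot 4^{2} \cdot \frac{17}{2} = \left(-93\right) 16 \cdot \frac{17}{2} = \left(-1488\right) \frac{17}{2} = -12648$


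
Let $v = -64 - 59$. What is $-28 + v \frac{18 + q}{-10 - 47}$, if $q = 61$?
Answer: $\frac{2707}{19} \approx 142.47$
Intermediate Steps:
$v = -123$
$-28 + v \frac{18 + q}{-10 - 47} = -28 - 123 \frac{18 + 61}{-10 - 47} = -28 - 123 \frac{79}{-57} = -28 - 123 \cdot 79 \left(- \frac{1}{57}\right) = -28 - - \frac{3239}{19} = -28 + \frac{3239}{19} = \frac{2707}{19}$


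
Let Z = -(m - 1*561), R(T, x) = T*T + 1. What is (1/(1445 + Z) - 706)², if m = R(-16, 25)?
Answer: 1524713752849/3059001 ≈ 4.9844e+5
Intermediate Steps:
R(T, x) = 1 + T² (R(T, x) = T² + 1 = 1 + T²)
m = 257 (m = 1 + (-16)² = 1 + 256 = 257)
Z = 304 (Z = -(257 - 1*561) = -(257 - 561) = -1*(-304) = 304)
(1/(1445 + Z) - 706)² = (1/(1445 + 304) - 706)² = (1/1749 - 706)² = (-1234793/1749)² = 1524713752849/3059001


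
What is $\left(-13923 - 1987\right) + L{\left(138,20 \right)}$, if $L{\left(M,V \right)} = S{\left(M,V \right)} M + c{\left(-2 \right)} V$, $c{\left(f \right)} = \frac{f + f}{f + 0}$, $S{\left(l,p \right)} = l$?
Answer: $3174$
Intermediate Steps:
$c{\left(f \right)} = 2$ ($c{\left(f \right)} = \frac{2 f}{f} = 2$)
$L{\left(M,V \right)} = M^{2} + 2 V$ ($L{\left(M,V \right)} = M M + 2 V = M^{2} + 2 V$)
$\left(-13923 - 1987\right) + L{\left(138,20 \right)} = \left(-13923 - 1987\right) + \left(138^{2} + 2 \cdot 20\right) = \left(-13923 - 1987\right) + \left(19044 + 40\right) = -15910 + 19084 = 3174$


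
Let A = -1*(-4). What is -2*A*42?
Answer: -336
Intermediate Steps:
A = 4
-2*A*42 = -2*4*42 = -8*42 = -336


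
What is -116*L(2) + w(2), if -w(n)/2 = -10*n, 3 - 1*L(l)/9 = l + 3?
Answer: 2128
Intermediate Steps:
L(l) = -9*l (L(l) = 27 - 9*(l + 3) = 27 - 9*(3 + l) = 27 + (-27 - 9*l) = -9*l)
w(n) = 20*n (w(n) = -(-20)*n = 20*n)
-116*L(2) + w(2) = -(-1044)*2 + 20*2 = -116*(-18) + 40 = 2088 + 40 = 2128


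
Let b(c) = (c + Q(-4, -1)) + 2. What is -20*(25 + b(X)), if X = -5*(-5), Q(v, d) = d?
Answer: -1020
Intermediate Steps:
X = 25
b(c) = 1 + c (b(c) = (c - 1) + 2 = (-1 + c) + 2 = 1 + c)
-20*(25 + b(X)) = -20*(25 + (1 + 25)) = -20*(25 + 26) = -20*51 = -1020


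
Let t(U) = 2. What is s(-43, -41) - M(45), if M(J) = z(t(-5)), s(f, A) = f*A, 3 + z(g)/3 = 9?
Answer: 1745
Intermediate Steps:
z(g) = 18 (z(g) = -9 + 3*9 = -9 + 27 = 18)
s(f, A) = A*f
M(J) = 18
s(-43, -41) - M(45) = -41*(-43) - 1*18 = 1763 - 18 = 1745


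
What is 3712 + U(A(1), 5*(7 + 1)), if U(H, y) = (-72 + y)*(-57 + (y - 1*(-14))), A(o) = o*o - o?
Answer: 3808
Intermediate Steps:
A(o) = o² - o
U(H, y) = (-72 + y)*(-43 + y) (U(H, y) = (-72 + y)*(-57 + (y + 14)) = (-72 + y)*(-57 + (14 + y)) = (-72 + y)*(-43 + y))
3712 + U(A(1), 5*(7 + 1)) = 3712 + (3096 + (5*(7 + 1))² - 575*(7 + 1)) = 3712 + (3096 + (5*8)² - 575*8) = 3712 + (3096 + 40² - 115*40) = 3712 + (3096 + 1600 - 4600) = 3712 + 96 = 3808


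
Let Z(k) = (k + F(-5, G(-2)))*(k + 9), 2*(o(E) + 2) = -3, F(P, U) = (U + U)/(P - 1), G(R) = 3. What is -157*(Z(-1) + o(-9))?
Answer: 6123/2 ≈ 3061.5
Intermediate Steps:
F(P, U) = 2*U/(-1 + P) (F(P, U) = (2*U)/(-1 + P) = 2*U/(-1 + P))
o(E) = -7/2 (o(E) = -2 + (½)*(-3) = -2 - 3/2 = -7/2)
Z(k) = (-1 + k)*(9 + k) (Z(k) = (k + 2*3/(-1 - 5))*(k + 9) = (k + 2*3/(-6))*(9 + k) = (k + 2*3*(-⅙))*(9 + k) = (k - 1)*(9 + k) = (-1 + k)*(9 + k))
-157*(Z(-1) + o(-9)) = -157*((-9 + (-1)² + 8*(-1)) - 7/2) = -157*((-9 + 1 - 8) - 7/2) = -157*(-16 - 7/2) = -157*(-39/2) = 6123/2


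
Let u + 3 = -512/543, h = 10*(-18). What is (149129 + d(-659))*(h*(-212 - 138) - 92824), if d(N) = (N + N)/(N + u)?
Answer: -800533941554432/179989 ≈ -4.4477e+9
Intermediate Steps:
h = -180
u = -2141/543 (u = -3 - 512/543 = -2141/543 ≈ -3.9429)
d(N) = 2*N/(-2141/543 + N) (d(N) = (N + N)/(N - 2141/543) = (2*N)/(-2141/543 + N) = 2*N/(-2141/543 + N))
(149129 + d(-659))*(h*(-212 - 138) - 92824) = (149129 + 1086*(-659)/(-2141 + 543*(-659)))*(-180*(-212 - 138) - 92824) = (149129 + 1086*(-659)/(-2141 - 357837))*(-180*(-350) - 92824) = (149129 + 1086*(-659)/(-359978))*(63000 - 92824) = (149129 + 1086*(-659)*(-1/359978))*(-29824) = (149129 + 357837/179989)*(-29824) = (26841937418/179989)*(-29824) = -800533941554432/179989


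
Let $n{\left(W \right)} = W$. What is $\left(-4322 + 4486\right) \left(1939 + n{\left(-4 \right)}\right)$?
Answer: $317340$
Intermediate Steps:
$\left(-4322 + 4486\right) \left(1939 + n{\left(-4 \right)}\right) = \left(-4322 + 4486\right) \left(1939 - 4\right) = 164 \cdot 1935 = 317340$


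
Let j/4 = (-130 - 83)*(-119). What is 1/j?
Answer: 1/101388 ≈ 9.8631e-6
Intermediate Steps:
j = 101388 (j = 4*((-130 - 83)*(-119)) = 4*(-213*(-119)) = 4*25347 = 101388)
1/j = 1/101388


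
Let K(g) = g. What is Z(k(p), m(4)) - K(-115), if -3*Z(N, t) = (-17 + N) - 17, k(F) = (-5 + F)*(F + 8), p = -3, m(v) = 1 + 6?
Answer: 419/3 ≈ 139.67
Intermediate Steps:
m(v) = 7
k(F) = (-5 + F)*(8 + F)
Z(N, t) = 34/3 - N/3 (Z(N, t) = -((-17 + N) - 17)/3 = -(-34 + N)/3 = 34/3 - N/3)
Z(k(p), m(4)) - K(-115) = (34/3 - (-40 + (-3)² + 3*(-3))/3) - 1*(-115) = (34/3 - (-40 + 9 - 9)/3) + 115 = (34/3 - ⅓*(-40)) + 115 = (34/3 + 40/3) + 115 = 74/3 + 115 = 419/3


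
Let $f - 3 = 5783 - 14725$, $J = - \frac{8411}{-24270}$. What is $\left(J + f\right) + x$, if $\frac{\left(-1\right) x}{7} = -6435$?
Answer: $\frac{876301031}{24270} \approx 36106.0$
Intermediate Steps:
$x = 45045$ ($x = \left(-7\right) \left(-6435\right) = 45045$)
$J = \frac{8411}{24270}$ ($J = \left(-8411\right) \left(- \frac{1}{24270}\right) = \frac{8411}{24270} \approx 0.34656$)
$f = -8939$ ($f = 3 + \left(5783 - 14725\right) = 3 - 8942 = -8939$)
$\left(J + f\right) + x = \left(\frac{8411}{24270} - 8939\right) + 45045 = - \frac{216941119}{24270} + 45045 = \frac{876301031}{24270}$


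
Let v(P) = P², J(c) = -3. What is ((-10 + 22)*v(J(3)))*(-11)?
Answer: -1188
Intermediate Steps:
((-10 + 22)*v(J(3)))*(-11) = ((-10 + 22)*(-3)²)*(-11) = (12*9)*(-11) = 108*(-11) = -1188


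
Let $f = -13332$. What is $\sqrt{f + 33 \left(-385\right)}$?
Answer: $3 i \sqrt{2893} \approx 161.36 i$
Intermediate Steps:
$\sqrt{f + 33 \left(-385\right)} = \sqrt{-13332 + 33 \left(-385\right)} = \sqrt{-13332 - 12705} = \sqrt{-26037} = 3 i \sqrt{2893}$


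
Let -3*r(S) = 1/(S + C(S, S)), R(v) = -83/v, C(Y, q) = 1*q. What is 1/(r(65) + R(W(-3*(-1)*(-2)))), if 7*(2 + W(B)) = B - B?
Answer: 195/8092 ≈ 0.024098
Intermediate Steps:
C(Y, q) = q
W(B) = -2 (W(B) = -2 + (B - B)/7 = -2 + (⅐)*0 = -2 + 0 = -2)
r(S) = -1/(6*S) (r(S) = -1/(3*(S + S)) = -1/(2*S)/3 = -1/(6*S))
1/(r(65) + R(W(-3*(-1)*(-2)))) = 1/(-⅙/65 - 83/(-2)) = 1/(-⅙*1/65 - 83*(-½)) = 1/(-1/390 + 83/2) = 1/(8092/195) = 195/8092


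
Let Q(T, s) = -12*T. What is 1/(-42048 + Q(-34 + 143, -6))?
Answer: -1/43356 ≈ -2.3065e-5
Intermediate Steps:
1/(-42048 + Q(-34 + 143, -6)) = 1/(-42048 - 12*(-34 + 143)) = 1/(-42048 - 12*109) = 1/(-42048 - 1308) = 1/(-43356) = -1/43356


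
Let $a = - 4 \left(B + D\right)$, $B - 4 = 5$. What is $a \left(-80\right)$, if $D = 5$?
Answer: $4480$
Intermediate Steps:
$B = 9$ ($B = 4 + 5 = 9$)
$a = -56$ ($a = - 4 \left(9 + 5\right) = \left(-4\right) 14 = -56$)
$a \left(-80\right) = \left(-56\right) \left(-80\right) = 4480$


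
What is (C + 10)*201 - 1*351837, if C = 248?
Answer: -299979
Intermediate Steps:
(C + 10)*201 - 1*351837 = (248 + 10)*201 - 1*351837 = 258*201 - 351837 = 51858 - 351837 = -299979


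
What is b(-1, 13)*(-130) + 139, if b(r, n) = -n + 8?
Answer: 789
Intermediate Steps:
b(r, n) = 8 - n
b(-1, 13)*(-130) + 139 = (8 - 1*13)*(-130) + 139 = (8 - 13)*(-130) + 139 = -5*(-130) + 139 = 650 + 139 = 789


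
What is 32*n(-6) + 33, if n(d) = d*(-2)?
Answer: 417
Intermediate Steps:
n(d) = -2*d
32*n(-6) + 33 = 32*(-2*(-6)) + 33 = 32*12 + 33 = 384 + 33 = 417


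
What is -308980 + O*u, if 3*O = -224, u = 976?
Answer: -1145564/3 ≈ -3.8185e+5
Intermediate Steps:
O = -224/3 (O = (1/3)*(-224) = -224/3 ≈ -74.667)
-308980 + O*u = -308980 - 224/3*976 = -308980 - 218624/3 = -1145564/3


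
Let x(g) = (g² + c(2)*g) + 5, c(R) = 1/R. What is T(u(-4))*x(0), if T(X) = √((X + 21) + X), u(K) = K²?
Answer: 5*√53 ≈ 36.401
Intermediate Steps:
T(X) = √(21 + 2*X) (T(X) = √((21 + X) + X) = √(21 + 2*X))
x(g) = 5 + g² + g/2 (x(g) = (g² + g/2) + 5 = 5 + g² + g/2)
T(u(-4))*x(0) = √(21 + 2*(-4)²)*(5 + 0² + (½)*0) = √(21 + 2*16)*(5 + 0 + 0) = √(21 + 32)*5 = √53*5 = 5*√53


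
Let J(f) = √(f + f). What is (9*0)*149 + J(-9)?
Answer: 3*I*√2 ≈ 4.2426*I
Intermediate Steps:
J(f) = √2*√f (J(f) = √(2*f) = √2*√f)
(9*0)*149 + J(-9) = (9*0)*149 + √2*√(-9) = 0*149 + √2*(3*I) = 0 + 3*I*√2 = 3*I*√2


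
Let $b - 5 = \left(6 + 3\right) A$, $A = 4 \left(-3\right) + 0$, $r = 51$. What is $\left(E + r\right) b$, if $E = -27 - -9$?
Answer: $-3399$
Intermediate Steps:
$A = -12$ ($A = -12 + 0 = -12$)
$E = -18$ ($E = -27 + 9 = -18$)
$b = -103$ ($b = 5 + \left(6 + 3\right) \left(-12\right) = 5 + 9 \left(-12\right) = 5 - 108 = -103$)
$\left(E + r\right) b = \left(-18 + 51\right) \left(-103\right) = 33 \left(-103\right) = -3399$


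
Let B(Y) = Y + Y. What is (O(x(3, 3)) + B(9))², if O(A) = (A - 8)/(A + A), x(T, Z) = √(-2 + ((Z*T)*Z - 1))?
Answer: 4115/12 - 37*√6/3 ≈ 312.71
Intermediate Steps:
x(T, Z) = √(-3 + T*Z²) (x(T, Z) = √(-2 + ((T*Z)*Z - 1)) = √(-2 + (T*Z² - 1)) = √(-2 + (-1 + T*Z²)) = √(-3 + T*Z²))
O(A) = (-8 + A)/(2*A) (O(A) = (-8 + A)/((2*A)) = (-8 + A)*(1/(2*A)) = (-8 + A)/(2*A))
B(Y) = 2*Y
(O(x(3, 3)) + B(9))² = ((-8 + √(-3 + 3*3²))/(2*(√(-3 + 3*3²))) + 2*9)² = ((-8 + √(-3 + 3*9))/(2*(√(-3 + 3*9))) + 18)² = ((-8 + √(-3 + 27))/(2*(√(-3 + 27))) + 18)² = ((-8 + √24)/(2*(√24)) + 18)² = ((-8 + 2*√6)/(2*((2*√6))) + 18)² = ((√6/12)*(-8 + 2*√6)/2 + 18)² = (√6*(-8 + 2*√6)/24 + 18)² = (18 + √6*(-8 + 2*√6)/24)²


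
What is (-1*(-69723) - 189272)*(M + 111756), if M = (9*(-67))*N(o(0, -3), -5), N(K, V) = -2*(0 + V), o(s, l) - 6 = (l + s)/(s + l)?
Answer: -12639437574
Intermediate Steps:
o(s, l) = 7 (o(s, l) = 6 + (l + s)/(s + l) = 6 + (l + s)/(l + s) = 6 + 1 = 7)
N(K, V) = -2*V
M = -6030 (M = (9*(-67))*(-2*(-5)) = -603*10 = -6030)
(-1*(-69723) - 189272)*(M + 111756) = (-1*(-69723) - 189272)*(-6030 + 111756) = (69723 - 189272)*105726 = -119549*105726 = -12639437574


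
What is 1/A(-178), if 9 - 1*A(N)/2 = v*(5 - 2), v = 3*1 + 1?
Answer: -⅙ ≈ -0.16667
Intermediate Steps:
v = 4 (v = 3 + 1 = 4)
A(N) = -6 (A(N) = 18 - 8*(5 - 2) = 18 - 8*3 = 18 - 2*12 = 18 - 24 = -6)
1/A(-178) = 1/(-6) = -⅙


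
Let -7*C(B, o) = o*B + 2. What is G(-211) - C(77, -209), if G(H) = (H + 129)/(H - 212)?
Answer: -6805919/2961 ≈ -2298.5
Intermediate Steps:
G(H) = (129 + H)/(-212 + H)
C(B, o) = -2/7 - B*o/7 (C(B, o) = -(o*B + 2)/7 = -(B*o + 2)/7 = -(2 + B*o)/7 = -2/7 - B*o/7)
G(-211) - C(77, -209) = (129 - 211)/(-212 - 211) - (-2/7 - ⅐*77*(-209)) = -82/(-423) - (-2/7 + 2299) = -1/423*(-82) - 1*16091/7 = 82/423 - 16091/7 = -6805919/2961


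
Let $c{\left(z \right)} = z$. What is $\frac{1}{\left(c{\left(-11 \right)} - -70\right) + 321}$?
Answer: $\frac{1}{380} \approx 0.0026316$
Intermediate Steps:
$\frac{1}{\left(c{\left(-11 \right)} - -70\right) + 321} = \frac{1}{\left(-11 - -70\right) + 321} = \frac{1}{\left(-11 + 70\right) + 321} = \frac{1}{59 + 321} = \frac{1}{380}$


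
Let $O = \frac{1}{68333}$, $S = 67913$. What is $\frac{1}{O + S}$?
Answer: $\frac{68333}{4640699030} \approx 1.4725 \cdot 10^{-5}$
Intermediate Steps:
$O = \frac{1}{68333} \approx 1.4634 \cdot 10^{-5}$
$\frac{1}{O + S} = \frac{1}{\frac{1}{68333} + 67913} = \frac{1}{\frac{4640699030}{68333}} = \frac{68333}{4640699030}$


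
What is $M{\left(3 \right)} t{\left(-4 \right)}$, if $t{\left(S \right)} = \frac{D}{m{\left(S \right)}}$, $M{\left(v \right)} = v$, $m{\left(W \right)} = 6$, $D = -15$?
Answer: $- \frac{15}{2} \approx -7.5$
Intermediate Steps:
$t{\left(S \right)} = - \frac{5}{2}$ ($t{\left(S \right)} = - \frac{15}{6} = \left(-15\right) \frac{1}{6} = - \frac{5}{2}$)
$M{\left(3 \right)} t{\left(-4 \right)} = 3 \left(- \frac{5}{2}\right) = - \frac{15}{2}$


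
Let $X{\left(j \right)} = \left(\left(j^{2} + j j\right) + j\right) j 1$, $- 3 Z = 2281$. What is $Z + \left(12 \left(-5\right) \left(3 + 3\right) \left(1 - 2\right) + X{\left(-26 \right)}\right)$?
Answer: $- \frac{104629}{3} \approx -34876.0$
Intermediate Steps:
$Z = - \frac{2281}{3}$ ($Z = \left(- \frac{1}{3}\right) 2281 = - \frac{2281}{3} \approx -760.33$)
$X{\left(j \right)} = j \left(j + 2 j^{2}\right)$ ($X{\left(j \right)} = \left(\left(j^{2} + j^{2}\right) + j\right) j 1 = \left(2 j^{2} + j\right) j 1 = \left(j + 2 j^{2}\right) j 1 = j \left(j + 2 j^{2}\right) 1 = j \left(j + 2 j^{2}\right)$)
$Z + \left(12 \left(-5\right) \left(3 + 3\right) \left(1 - 2\right) + X{\left(-26 \right)}\right) = - \frac{2281}{3} + \left(12 \left(-5\right) \left(3 + 3\right) \left(1 - 2\right) + \left(-26\right)^{2} \left(1 + 2 \left(-26\right)\right)\right) = - \frac{2281}{3} + \left(- 60 \cdot 6 \left(-1\right) + 676 \left(1 - 52\right)\right) = - \frac{2281}{3} + \left(\left(-60\right) \left(-6\right) + 676 \left(-51\right)\right) = - \frac{2281}{3} + \left(360 - 34476\right) = - \frac{2281}{3} - 34116 = - \frac{104629}{3}$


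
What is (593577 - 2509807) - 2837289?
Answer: -4753519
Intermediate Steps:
(593577 - 2509807) - 2837289 = -1916230 - 2837289 = -4753519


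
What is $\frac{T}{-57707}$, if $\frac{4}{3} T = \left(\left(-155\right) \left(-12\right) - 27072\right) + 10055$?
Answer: $\frac{1977}{10036} \approx 0.19699$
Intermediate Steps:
$T = - \frac{45471}{4}$ ($T = \frac{3 \left(\left(\left(-155\right) \left(-12\right) - 27072\right) + 10055\right)}{4} = \frac{3 \left(\left(1860 - 27072\right) + 10055\right)}{4} = \frac{3 \left(-25212 + 10055\right)}{4} = \frac{3}{4} \left(-15157\right) = - \frac{45471}{4} \approx -11368.0$)
$\frac{T}{-57707} = - \frac{45471}{4 \left(-57707\right)} = \left(- \frac{45471}{4}\right) \left(- \frac{1}{57707}\right) = \frac{1977}{10036}$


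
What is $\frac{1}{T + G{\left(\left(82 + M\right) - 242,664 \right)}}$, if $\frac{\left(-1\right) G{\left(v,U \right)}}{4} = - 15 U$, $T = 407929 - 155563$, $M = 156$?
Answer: $\frac{1}{292206} \approx 3.4222 \cdot 10^{-6}$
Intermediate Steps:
$T = 252366$
$G{\left(v,U \right)} = 60 U$ ($G{\left(v,U \right)} = - 4 \left(- 15 U\right) = 60 U$)
$\frac{1}{T + G{\left(\left(82 + M\right) - 242,664 \right)}} = \frac{1}{252366 + 60 \cdot 664} = \frac{1}{252366 + 39840} = \frac{1}{292206}$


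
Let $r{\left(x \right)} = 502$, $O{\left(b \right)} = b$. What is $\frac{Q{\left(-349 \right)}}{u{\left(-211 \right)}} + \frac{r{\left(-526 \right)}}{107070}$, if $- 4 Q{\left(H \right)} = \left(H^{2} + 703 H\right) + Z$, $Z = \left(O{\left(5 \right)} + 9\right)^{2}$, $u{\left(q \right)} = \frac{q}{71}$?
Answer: $- \frac{234425643953}{22591770} \approx -10377.0$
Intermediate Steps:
$u{\left(q \right)} = \frac{q}{71}$ ($u{\left(q \right)} = q \frac{1}{71} = \frac{q}{71}$)
$Z = 196$ ($Z = \left(5 + 9\right)^{2} = 14^{2} = 196$)
$Q{\left(H \right)} = -49 - \frac{703 H}{4} - \frac{H^{2}}{4}$ ($Q{\left(H \right)} = - \frac{\left(H^{2} + 703 H\right) + 196}{4} = - \frac{196 + H^{2} + 703 H}{4} = -49 - \frac{703 H}{4} - \frac{H^{2}}{4}$)
$\frac{Q{\left(-349 \right)}}{u{\left(-211 \right)}} + \frac{r{\left(-526 \right)}}{107070} = \frac{-49 - - \frac{245347}{4} - \frac{\left(-349\right)^{2}}{4}}{\frac{1}{71} \left(-211\right)} + \frac{502}{107070} = \frac{-49 + \frac{245347}{4} - \frac{121801}{4}}{- \frac{211}{71}} + 502 \cdot \frac{1}{107070} = \left(-49 + \frac{245347}{4} - \frac{121801}{4}\right) \left(- \frac{71}{211}\right) + \frac{251}{53535} = \frac{61675}{2} \left(- \frac{71}{211}\right) + \frac{251}{53535} = - \frac{4378925}{422} + \frac{251}{53535} = - \frac{234425643953}{22591770}$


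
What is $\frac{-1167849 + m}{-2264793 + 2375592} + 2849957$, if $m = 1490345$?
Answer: $\frac{315772708139}{110799} \approx 2.85 \cdot 10^{6}$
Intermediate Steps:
$\frac{-1167849 + m}{-2264793 + 2375592} + 2849957 = \frac{-1167849 + 1490345}{-2264793 + 2375592} + 2849957 = \frac{322496}{110799} + 2849957 = \frac{315772708139}{110799}$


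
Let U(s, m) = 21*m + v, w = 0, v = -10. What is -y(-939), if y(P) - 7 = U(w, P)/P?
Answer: -26302/939 ≈ -28.011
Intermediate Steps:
U(s, m) = -10 + 21*m (U(s, m) = 21*m - 10 = -10 + 21*m)
y(P) = 7 + (-10 + 21*P)/P
-y(-939) = -(28 - 10/(-939)) = -(28 - 10*(-1/939)) = -(28 + 10/939) = -1*26302/939 = -26302/939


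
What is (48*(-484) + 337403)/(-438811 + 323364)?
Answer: -314171/115447 ≈ -2.7213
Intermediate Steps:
(48*(-484) + 337403)/(-438811 + 323364) = (-23232 + 337403)/(-115447) = 314171*(-1/115447) = -314171/115447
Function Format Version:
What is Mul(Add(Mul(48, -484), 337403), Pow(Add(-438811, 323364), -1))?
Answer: Rational(-314171, 115447) ≈ -2.7213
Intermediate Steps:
Mul(Add(Mul(48, -484), 337403), Pow(Add(-438811, 323364), -1)) = Mul(Add(-23232, 337403), Pow(-115447, -1)) = Mul(314171, Rational(-1, 115447)) = Rational(-314171, 115447)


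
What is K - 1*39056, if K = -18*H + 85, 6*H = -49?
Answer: -38824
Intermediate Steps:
H = -49/6 (H = (1/6)*(-49) = -49/6 ≈ -8.1667)
K = 232 (K = -18*(-49/6) + 85 = 147 + 85 = 232)
K - 1*39056 = 232 - 1*39056 = 232 - 39056 = -38824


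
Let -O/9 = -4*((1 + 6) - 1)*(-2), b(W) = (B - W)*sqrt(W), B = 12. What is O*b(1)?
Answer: -4752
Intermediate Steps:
b(W) = sqrt(W)*(12 - W) (b(W) = (12 - W)*sqrt(W) = sqrt(W)*(12 - W))
O = -432 (O = -9*(-4*((1 + 6) - 1))*(-2) = -9*(-4*(7 - 1))*(-2) = -9*(-4*6)*(-2) = -(-216)*(-2) = -9*48 = -432)
O*b(1) = -432*sqrt(1)*(12 - 1*1) = -432*(12 - 1) = -432*11 = -4752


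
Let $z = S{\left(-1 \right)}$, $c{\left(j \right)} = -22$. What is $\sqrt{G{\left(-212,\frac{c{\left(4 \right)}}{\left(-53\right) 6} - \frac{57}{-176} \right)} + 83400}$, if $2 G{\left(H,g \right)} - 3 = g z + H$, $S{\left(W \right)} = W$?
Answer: $\frac{\sqrt{16307226664410}}{13992} \approx 288.61$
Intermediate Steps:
$z = -1$
$G{\left(H,g \right)} = \frac{3}{2} + \frac{H}{2} - \frac{g}{2}$ ($G{\left(H,g \right)} = \frac{3}{2} + \frac{g \left(-1\right) + H}{2} = \frac{3}{2} + \frac{- g + H}{2} = \frac{3}{2} + \frac{H - g}{2} = \frac{3}{2} + \left(\frac{H}{2} - \frac{g}{2}\right) = \frac{3}{2} + \frac{H}{2} - \frac{g}{2}$)
$\sqrt{G{\left(-212,\frac{c{\left(4 \right)}}{\left(-53\right) 6} - \frac{57}{-176} \right)} + 83400} = \sqrt{\left(\frac{3}{2} + \frac{1}{2} \left(-212\right) - \frac{- \frac{22}{\left(-53\right) 6} - \frac{57}{-176}}{2}\right) + 83400} = \sqrt{\left(\frac{3}{2} - 106 - \frac{- \frac{22}{-318} - - \frac{57}{176}}{2}\right) + 83400} = \sqrt{\left(\frac{3}{2} - 106 - \frac{\left(-22\right) \left(- \frac{1}{318}\right) + \frac{57}{176}}{2}\right) + 83400} = \sqrt{\left(\frac{3}{2} - 106 - \frac{\frac{11}{159} + \frac{57}{176}}{2}\right) + 83400} = \sqrt{\left(\frac{3}{2} - 106 - \frac{10999}{55968}\right) + 83400} = \sqrt{- \frac{5859655}{55968} + 83400} = \sqrt{\frac{4661871545}{55968}} = \frac{\sqrt{16307226664410}}{13992}$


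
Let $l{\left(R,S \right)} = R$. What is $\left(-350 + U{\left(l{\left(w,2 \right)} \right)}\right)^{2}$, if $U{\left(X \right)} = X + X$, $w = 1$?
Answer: $121104$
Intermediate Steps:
$U{\left(X \right)} = 2 X$
$\left(-350 + U{\left(l{\left(w,2 \right)} \right)}\right)^{2} = \left(-350 + 2 \cdot 1\right)^{2} = \left(-350 + 2\right)^{2} = \left(-348\right)^{2} = 121104$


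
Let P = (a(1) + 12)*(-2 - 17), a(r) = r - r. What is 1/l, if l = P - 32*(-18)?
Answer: 1/348 ≈ 0.0028736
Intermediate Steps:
a(r) = 0
P = -228 (P = (0 + 12)*(-2 - 17) = 12*(-19) = -228)
l = 348 (l = -228 - 32*(-18) = -228 + 576 = 348)
1/l = 1/348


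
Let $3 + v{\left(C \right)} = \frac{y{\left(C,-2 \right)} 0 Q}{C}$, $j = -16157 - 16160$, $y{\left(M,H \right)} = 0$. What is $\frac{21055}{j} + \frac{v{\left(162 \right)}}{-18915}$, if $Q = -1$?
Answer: $- \frac{132719458}{203758685} \approx -0.65136$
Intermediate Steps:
$j = -32317$
$v{\left(C \right)} = -3$ ($v{\left(C \right)} = -3 + \frac{0 \cdot 0 \left(-1\right)}{C} = -3 + \frac{0 \left(-1\right)}{C} = -3 + \frac{0}{C} = -3 + 0 = -3$)
$\frac{21055}{j} + \frac{v{\left(162 \right)}}{-18915} = \frac{21055}{-32317} - \frac{3}{-18915} = 21055 \left(- \frac{1}{32317}\right) - - \frac{1}{6305} = - \frac{21055}{32317} + \frac{1}{6305} = - \frac{132719458}{203758685}$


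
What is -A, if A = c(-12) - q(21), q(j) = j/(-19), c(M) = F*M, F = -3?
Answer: -705/19 ≈ -37.105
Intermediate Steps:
c(M) = -3*M
q(j) = -j/19 (q(j) = j*(-1/19) = -j/19)
A = 705/19 (A = -3*(-12) - (-1)*21/19 = 36 - 1*(-21/19) = 36 + 21/19 = 705/19 ≈ 37.105)
-A = -1*705/19 = -705/19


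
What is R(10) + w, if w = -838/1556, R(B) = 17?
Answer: 12807/778 ≈ 16.461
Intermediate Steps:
w = -419/778 (w = -838*1/1556 = -419/778 ≈ -0.53856)
R(10) + w = 17 - 419/778 = 12807/778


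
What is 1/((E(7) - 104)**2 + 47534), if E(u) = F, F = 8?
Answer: 1/56750 ≈ 1.7621e-5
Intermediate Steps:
E(u) = 8
1/((E(7) - 104)**2 + 47534) = 1/((8 - 104)**2 + 47534) = 1/((-96)**2 + 47534) = 1/(9216 + 47534) = 1/56750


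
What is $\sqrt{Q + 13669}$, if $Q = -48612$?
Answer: $i \sqrt{34943} \approx 186.93 i$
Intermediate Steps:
$\sqrt{Q + 13669} = \sqrt{-48612 + 13669} = \sqrt{-34943} = i \sqrt{34943}$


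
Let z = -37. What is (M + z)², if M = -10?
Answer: 2209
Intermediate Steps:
(M + z)² = (-10 - 37)² = (-47)² = 2209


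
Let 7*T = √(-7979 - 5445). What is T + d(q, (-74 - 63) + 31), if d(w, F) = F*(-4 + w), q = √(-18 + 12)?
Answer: 424 - 106*I*√6 + 4*I*√839/7 ≈ 424.0 - 243.09*I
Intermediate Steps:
q = I*√6 (q = √(-6) = I*√6 ≈ 2.4495*I)
T = 4*I*√839/7 (T = √(-7979 - 5445)/7 = √(-13424)/7 = (4*I*√839)/7 = 4*I*√839/7 ≈ 16.552*I)
T + d(q, (-74 - 63) + 31) = 4*I*√839/7 + ((-74 - 63) + 31)*(-4 + I*√6) = 4*I*√839/7 + (-137 + 31)*(-4 + I*√6) = 4*I*√839/7 - 106*(-4 + I*√6) = 4*I*√839/7 + (424 - 106*I*√6) = 424 - 106*I*√6 + 4*I*√839/7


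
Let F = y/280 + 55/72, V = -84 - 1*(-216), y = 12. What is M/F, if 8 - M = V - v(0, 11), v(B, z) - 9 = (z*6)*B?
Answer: -289800/2033 ≈ -142.55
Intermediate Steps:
V = 132 (V = -84 + 216 = 132)
F = 2033/2520 (F = 12/280 + 55/72 = 12*(1/280) + 55*(1/72) = 3/70 + 55/72 = 2033/2520 ≈ 0.80675)
v(B, z) = 9 + 6*B*z (v(B, z) = 9 + (z*6)*B = 9 + (6*z)*B = 9 + 6*B*z)
M = -115 (M = 8 - (132 - (9 + 6*0*11)) = 8 - (132 - (9 + 0)) = 8 - (132 - 1*9) = 8 - (132 - 9) = 8 - 1*123 = 8 - 123 = -115)
M/F = -115/2033/2520 = -115*2520/2033 = -289800/2033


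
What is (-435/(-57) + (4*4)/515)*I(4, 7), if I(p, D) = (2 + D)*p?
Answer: 2699244/9785 ≈ 275.86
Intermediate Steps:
I(p, D) = p*(2 + D)
(-435/(-57) + (4*4)/515)*I(4, 7) = (-435/(-57) + (4*4)/515)*(4*(2 + 7)) = (-435*(-1/57) + 16*(1/515))*(4*9) = (145/19 + 16/515)*36 = (74979/9785)*36 = 2699244/9785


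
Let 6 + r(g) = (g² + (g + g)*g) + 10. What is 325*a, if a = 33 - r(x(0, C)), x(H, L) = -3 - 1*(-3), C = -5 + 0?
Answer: 9425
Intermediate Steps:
C = -5
x(H, L) = 0 (x(H, L) = -3 + 3 = 0)
r(g) = 4 + 3*g² (r(g) = -6 + ((g² + (g + g)*g) + 10) = -6 + ((g² + (2*g)*g) + 10) = -6 + ((g² + 2*g²) + 10) = -6 + (3*g² + 10) = -6 + (10 + 3*g²) = 4 + 3*g²)
a = 29 (a = 33 - (4 + 3*0²) = 33 - (4 + 3*0) = 33 - (4 + 0) = 33 - 1*4 = 33 - 4 = 29)
325*a = 325*29 = 9425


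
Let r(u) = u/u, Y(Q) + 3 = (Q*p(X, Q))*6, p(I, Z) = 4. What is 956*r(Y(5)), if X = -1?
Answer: 956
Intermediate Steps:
Y(Q) = -3 + 24*Q (Y(Q) = -3 + (Q*4)*6 = -3 + (4*Q)*6 = -3 + 24*Q)
r(u) = 1
956*r(Y(5)) = 956*1 = 956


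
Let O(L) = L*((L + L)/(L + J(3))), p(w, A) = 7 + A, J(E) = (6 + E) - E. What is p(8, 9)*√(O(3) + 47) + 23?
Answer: 135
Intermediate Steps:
J(E) = 6
O(L) = 2*L²/(6 + L) (O(L) = L*((L + L)/(L + 6)) = L*((2*L)/(6 + L)) = L*(2*L/(6 + L)) = 2*L²/(6 + L))
p(8, 9)*√(O(3) + 47) + 23 = (7 + 9)*√(2*3²/(6 + 3) + 47) + 23 = 16*√(2*9/9 + 47) + 23 = 16*√(2*9*(⅑) + 47) + 23 = 16*√(2 + 47) + 23 = 16*√49 + 23 = 16*7 + 23 = 112 + 23 = 135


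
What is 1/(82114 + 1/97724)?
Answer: 97724/8024508537 ≈ 1.2178e-5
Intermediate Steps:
1/(82114 + 1/97724) = 1/(8024508537/97724) = 97724/8024508537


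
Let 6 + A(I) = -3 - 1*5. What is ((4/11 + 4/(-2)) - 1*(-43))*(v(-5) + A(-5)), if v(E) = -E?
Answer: -4095/11 ≈ -372.27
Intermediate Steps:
A(I) = -14 (A(I) = -6 + (-3 - 1*5) = -6 + (-3 - 5) = -6 - 8 = -14)
((4/11 + 4/(-2)) - 1*(-43))*(v(-5) + A(-5)) = ((4/11 + 4/(-2)) - 1*(-43))*(-1*(-5) - 14) = ((4*(1/11) + 4*(-½)) + 43)*(5 - 14) = ((4/11 - 2) + 43)*(-9) = (-18/11 + 43)*(-9) = (455/11)*(-9) = -4095/11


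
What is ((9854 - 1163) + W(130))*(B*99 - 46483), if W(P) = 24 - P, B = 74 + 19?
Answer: -320014460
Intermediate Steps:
B = 93
((9854 - 1163) + W(130))*(B*99 - 46483) = ((9854 - 1163) + (24 - 1*130))*(93*99 - 46483) = (8691 + (24 - 130))*(9207 - 46483) = (8691 - 106)*(-37276) = 8585*(-37276) = -320014460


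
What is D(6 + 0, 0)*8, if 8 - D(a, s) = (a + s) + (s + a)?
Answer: -32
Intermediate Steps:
D(a, s) = 8 - 2*a - 2*s (D(a, s) = 8 - ((a + s) + (s + a)) = 8 - ((a + s) + (a + s)) = 8 - (2*a + 2*s) = 8 + (-2*a - 2*s) = 8 - 2*a - 2*s)
D(6 + 0, 0)*8 = (8 - 2*(6 + 0) - 2*0)*8 = (8 - 2*6 + 0)*8 = (8 - 12 + 0)*8 = -4*8 = -32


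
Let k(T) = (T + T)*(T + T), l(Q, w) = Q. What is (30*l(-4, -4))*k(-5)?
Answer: -12000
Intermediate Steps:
k(T) = 4*T**2 (k(T) = (2*T)*(2*T) = 4*T**2)
(30*l(-4, -4))*k(-5) = (30*(-4))*(4*(-5)**2) = -480*25 = -120*100 = -12000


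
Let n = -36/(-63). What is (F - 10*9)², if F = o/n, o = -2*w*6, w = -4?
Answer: 36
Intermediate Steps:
o = 48 (o = -2*(-4)*6 = 8*6 = 48)
n = 4/7 (n = -36*(-1/63) = 4/7 ≈ 0.57143)
F = 84 (F = 48/(4/7) = 48*(7/4) = 84)
(F - 10*9)² = (84 - 10*9)² = (84 - 90)² = (-6)² = 36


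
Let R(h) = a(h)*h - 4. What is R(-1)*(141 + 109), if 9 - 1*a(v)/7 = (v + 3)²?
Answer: -9750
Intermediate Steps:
a(v) = 63 - 7*(3 + v)² (a(v) = 63 - 7*(v + 3)² = 63 - 7*(3 + v)²)
R(h) = -4 + h*(63 - 7*(3 + h)²) (R(h) = (63 - 7*(3 + h)²)*h - 4 = h*(63 - 7*(3 + h)²) - 4 = -4 + h*(63 - 7*(3 + h)²))
R(-1)*(141 + 109) = (-4 - 7*(-1)*(-9 + (3 - 1)²))*(141 + 109) = (-4 - 7*(-1)*(-9 + 2²))*250 = (-4 - 7*(-1)*(-9 + 4))*250 = (-4 - 7*(-1)*(-5))*250 = (-4 - 35)*250 = -39*250 = -9750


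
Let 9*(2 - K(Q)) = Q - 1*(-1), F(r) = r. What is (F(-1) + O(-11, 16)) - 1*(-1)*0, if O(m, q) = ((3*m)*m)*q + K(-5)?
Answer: 52285/9 ≈ 5809.4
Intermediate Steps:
K(Q) = 17/9 - Q/9 (K(Q) = 2 - (Q - 1*(-1))/9 = 2 - (Q + 1)/9 = 2 - (1 + Q)/9 = 2 + (-⅑ - Q/9) = 17/9 - Q/9)
O(m, q) = 22/9 + 3*q*m² (O(m, q) = ((3*m)*m)*q + (17/9 - ⅑*(-5)) = (3*m²)*q + (17/9 + 5/9) = 3*q*m² + 22/9 = 22/9 + 3*q*m²)
(F(-1) + O(-11, 16)) - 1*(-1)*0 = (-1 + (22/9 + 3*16*(-11)²)) - 1*(-1)*0 = (-1 + (22/9 + 3*16*121)) + 1*0 = (-1 + (22/9 + 5808)) + 0 = (-1 + 52294/9) + 0 = 52285/9 + 0 = 52285/9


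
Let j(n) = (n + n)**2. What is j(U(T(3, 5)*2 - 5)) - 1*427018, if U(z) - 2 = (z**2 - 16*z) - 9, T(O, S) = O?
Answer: -425082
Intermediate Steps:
U(z) = -7 + z**2 - 16*z (U(z) = 2 + ((z**2 - 16*z) - 9) = 2 + (-9 + z**2 - 16*z) = -7 + z**2 - 16*z)
j(n) = 4*n**2 (j(n) = (2*n)**2 = 4*n**2)
j(U(T(3, 5)*2 - 5)) - 1*427018 = 4*(-7 + (3*2 - 5)**2 - 16*(3*2 - 5))**2 - 1*427018 = 4*(-7 + (6 - 5)**2 - 16*(6 - 5))**2 - 427018 = 4*(-7 + 1**2 - 16*1)**2 - 427018 = 4*(-7 + 1 - 16)**2 - 427018 = 4*(-22)**2 - 427018 = 4*484 - 427018 = 1936 - 427018 = -425082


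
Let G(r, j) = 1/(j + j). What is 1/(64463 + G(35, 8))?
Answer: 16/1031409 ≈ 1.5513e-5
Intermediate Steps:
G(r, j) = 1/(2*j)
1/(64463 + G(35, 8)) = 1/(64463 + (½)/8) = 1/(64463 + (½)*(⅛)) = 1/(64463 + 1/16) = 1/(1031409/16) = 16/1031409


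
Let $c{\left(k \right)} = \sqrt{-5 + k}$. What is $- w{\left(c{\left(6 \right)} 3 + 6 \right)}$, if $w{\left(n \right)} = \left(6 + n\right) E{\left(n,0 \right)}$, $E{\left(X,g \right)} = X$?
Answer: $-135$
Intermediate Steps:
$w{\left(n \right)} = n \left(6 + n\right)$ ($w{\left(n \right)} = \left(6 + n\right) n = n \left(6 + n\right)$)
$- w{\left(c{\left(6 \right)} 3 + 6 \right)} = - \left(\sqrt{-5 + 6} \cdot 3 + 6\right) \left(6 + \left(\sqrt{-5 + 6} \cdot 3 + 6\right)\right) = - \left(\sqrt{1} \cdot 3 + 6\right) \left(6 + \left(\sqrt{1} \cdot 3 + 6\right)\right) = - \left(1 \cdot 3 + 6\right) \left(6 + \left(1 \cdot 3 + 6\right)\right) = - \left(3 + 6\right) \left(6 + \left(3 + 6\right)\right) = - 9 \left(6 + 9\right) = - 9 \cdot 15 = \left(-1\right) 135 = -135$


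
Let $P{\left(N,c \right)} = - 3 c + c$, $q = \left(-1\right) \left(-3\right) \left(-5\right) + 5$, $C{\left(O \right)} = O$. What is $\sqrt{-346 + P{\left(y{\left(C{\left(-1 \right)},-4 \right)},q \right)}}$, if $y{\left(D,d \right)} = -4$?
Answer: $i \sqrt{326} \approx 18.055 i$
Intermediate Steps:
$q = -10$ ($q = 3 \left(-5\right) + 5 = -15 + 5 = -10$)
$P{\left(N,c \right)} = - 2 c$
$\sqrt{-346 + P{\left(y{\left(C{\left(-1 \right)},-4 \right)},q \right)}} = \sqrt{-346 - -20} = \sqrt{-346 + 20} = \sqrt{-326} = i \sqrt{326}$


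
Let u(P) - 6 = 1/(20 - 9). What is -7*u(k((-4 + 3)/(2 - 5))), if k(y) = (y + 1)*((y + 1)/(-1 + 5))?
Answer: -469/11 ≈ -42.636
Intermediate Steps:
k(y) = (1 + y)*(¼ + y/4) (k(y) = (1 + y)*((1 + y)/4) = (1 + y)*((1 + y)*(¼)) = (1 + y)*(¼ + y/4))
u(P) = 67/11 (u(P) = 6 + 1/(20 - 9) = 6 + 1/11 = 67/11)
-7*u(k((-4 + 3)/(2 - 5))) = -7*67/11 = -469/11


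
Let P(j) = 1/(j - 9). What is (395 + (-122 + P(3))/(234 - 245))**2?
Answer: 718400809/4356 ≈ 1.6492e+5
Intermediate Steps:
P(j) = 1/(-9 + j)
(395 + (-122 + P(3))/(234 - 245))**2 = (395 + (-122 + 1/(-9 + 3))/(234 - 245))**2 = (395 + (-122 + 1/(-6))/(-11))**2 = (395 + (-122 - 1/6)*(-1/11))**2 = (395 - 733/6*(-1/11))**2 = (395 + 733/66)**2 = (26803/66)**2 = 718400809/4356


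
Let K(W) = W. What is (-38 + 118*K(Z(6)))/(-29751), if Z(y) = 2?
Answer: -66/9917 ≈ -0.0066552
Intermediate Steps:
(-38 + 118*K(Z(6)))/(-29751) = (-38 + 118*2)/(-29751) = (-38 + 236)*(-1/29751) = 198*(-1/29751) = -66/9917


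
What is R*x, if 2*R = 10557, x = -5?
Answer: -52785/2 ≈ -26393.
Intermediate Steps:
R = 10557/2 (R = (½)*10557 = 10557/2 ≈ 5278.5)
R*x = (10557/2)*(-5) = -52785/2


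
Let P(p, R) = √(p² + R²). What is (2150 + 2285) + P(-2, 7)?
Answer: 4435 + √53 ≈ 4442.3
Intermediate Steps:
P(p, R) = √(R² + p²)
(2150 + 2285) + P(-2, 7) = (2150 + 2285) + √(7² + (-2)²) = 4435 + √(49 + 4) = 4435 + √53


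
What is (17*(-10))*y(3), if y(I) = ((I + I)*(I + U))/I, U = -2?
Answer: -340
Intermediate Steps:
y(I) = -4 + 2*I (y(I) = ((I + I)*(I - 2))/I = ((2*I)*(-2 + I))/I = (2*I*(-2 + I))/I = -4 + 2*I)
(17*(-10))*y(3) = (17*(-10))*(-4 + 2*3) = -170*(-4 + 6) = -170*2 = -340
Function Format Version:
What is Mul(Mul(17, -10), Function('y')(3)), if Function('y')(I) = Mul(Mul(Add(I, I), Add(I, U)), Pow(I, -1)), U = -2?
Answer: -340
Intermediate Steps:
Function('y')(I) = Add(-4, Mul(2, I)) (Function('y')(I) = Mul(Mul(Add(I, I), Add(I, -2)), Pow(I, -1)) = Mul(Mul(Mul(2, I), Add(-2, I)), Pow(I, -1)) = Mul(Mul(2, I, Add(-2, I)), Pow(I, -1)) = Add(-4, Mul(2, I)))
Mul(Mul(17, -10), Function('y')(3)) = Mul(Mul(17, -10), Add(-4, Mul(2, 3))) = Mul(-170, Add(-4, 6)) = Mul(-170, 2) = -340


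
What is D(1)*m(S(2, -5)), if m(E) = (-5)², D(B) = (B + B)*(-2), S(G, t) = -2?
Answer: -100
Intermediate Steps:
D(B) = -4*B (D(B) = (2*B)*(-2) = -4*B)
m(E) = 25
D(1)*m(S(2, -5)) = -4*1*25 = -4*25 = -100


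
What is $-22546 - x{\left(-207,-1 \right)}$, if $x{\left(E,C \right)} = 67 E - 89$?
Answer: $-8588$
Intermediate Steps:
$x{\left(E,C \right)} = -89 + 67 E$ ($x{\left(E,C \right)} = 67 E - 89 = -89 + 67 E$)
$-22546 - x{\left(-207,-1 \right)} = -22546 - \left(-89 + 67 \left(-207\right)\right) = -22546 - \left(-89 - 13869\right) = -22546 - -13958 = -22546 + 13958 = -8588$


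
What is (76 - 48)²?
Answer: 784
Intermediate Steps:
(76 - 48)² = 28² = 784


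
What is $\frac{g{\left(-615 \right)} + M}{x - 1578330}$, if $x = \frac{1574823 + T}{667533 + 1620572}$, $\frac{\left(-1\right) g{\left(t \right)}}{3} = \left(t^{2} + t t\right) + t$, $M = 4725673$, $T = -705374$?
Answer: $- \frac{5624546491640}{3611383895201} \approx -1.5574$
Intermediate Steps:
$g{\left(t \right)} = - 6 t^{2} - 3 t$ ($g{\left(t \right)} = - 3 \left(\left(t^{2} + t t\right) + t\right) = - 3 \left(\left(t^{2} + t^{2}\right) + t\right) = - 3 \left(2 t^{2} + t\right) = - 3 \left(t + 2 t^{2}\right) = - 6 t^{2} - 3 t$)
$x = \frac{869449}{2288105}$ ($x = \frac{1574823 - 705374}{667533 + 1620572} = \frac{869449}{2288105} \approx 0.37999$)
$\frac{g{\left(-615 \right)} + M}{x - 1578330} = \frac{\left(-3\right) \left(-615\right) \left(1 + 2 \left(-615\right)\right) + 4725673}{\frac{869449}{2288105} - 1578330} = \frac{\left(-3\right) \left(-615\right) \left(1 - 1230\right) + 4725673}{\frac{869449}{2288105} - 1578330} = \frac{\left(-3\right) \left(-615\right) \left(-1229\right) + 4725673}{- \frac{3611383895201}{2288105}} = \left(-2267505 + 4725673\right) \left(- \frac{2288105}{3611383895201}\right) = 2458168 \left(- \frac{2288105}{3611383895201}\right) = - \frac{5624546491640}{3611383895201}$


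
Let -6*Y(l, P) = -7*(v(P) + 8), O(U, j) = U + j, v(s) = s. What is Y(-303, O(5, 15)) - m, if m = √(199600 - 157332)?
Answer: 98/3 - 2*√10567 ≈ -172.93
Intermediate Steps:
m = 2*√10567 (m = √42268 = 2*√10567 ≈ 205.59)
Y(l, P) = 28/3 + 7*P/6 (Y(l, P) = -(-7)*(P + 8)/6 = -(-7)*(8 + P)/6 = -(-56 - 7*P)/6 = 28/3 + 7*P/6)
Y(-303, O(5, 15)) - m = (28/3 + 7*(5 + 15)/6) - 2*√10567 = (28/3 + (7/6)*20) - 2*√10567 = (28/3 + 70/3) - 2*√10567 = 98/3 - 2*√10567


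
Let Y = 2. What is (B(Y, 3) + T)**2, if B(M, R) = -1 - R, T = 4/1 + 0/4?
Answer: 0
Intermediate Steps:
T = 4 (T = 4*1 + 0*(1/4) = 4 + 0 = 4)
(B(Y, 3) + T)**2 = ((-1 - 1*3) + 4)**2 = ((-1 - 3) + 4)**2 = (-4 + 4)**2 = 0**2 = 0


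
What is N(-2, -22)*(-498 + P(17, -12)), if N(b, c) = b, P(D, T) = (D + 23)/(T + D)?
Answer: 980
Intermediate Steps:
P(D, T) = (23 + D)/(D + T)
N(-2, -22)*(-498 + P(17, -12)) = -2*(-498 + (23 + 17)/(17 - 12)) = -2*(-498 + 40/5) = -2*(-498 + (1/5)*40) = -2*(-498 + 8) = -2*(-490) = 980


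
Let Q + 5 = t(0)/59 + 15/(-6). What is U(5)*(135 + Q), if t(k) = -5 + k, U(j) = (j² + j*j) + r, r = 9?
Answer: 15035/2 ≈ 7517.5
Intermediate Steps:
U(j) = 9 + 2*j² (U(j) = (j² + j*j) + 9 = (j² + j²) + 9 = 2*j² + 9 = 9 + 2*j²)
Q = -895/118 (Q = -5 + ((-5 + 0)/59 + 15/(-6)) = -5 + (-5*1/59 + 15*(-⅙)) = -5 + (-5/59 - 5/2) = -5 - 305/118 = -895/118 ≈ -7.5847)
U(5)*(135 + Q) = (9 + 2*5²)*(135 - 895/118) = (9 + 2*25)*(15035/118) = (9 + 50)*(15035/118) = 59*(15035/118) = 15035/2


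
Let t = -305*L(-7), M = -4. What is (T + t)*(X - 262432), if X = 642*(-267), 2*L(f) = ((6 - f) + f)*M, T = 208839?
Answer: -92191841154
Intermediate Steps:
L(f) = -12 (L(f) = (((6 - f) + f)*(-4))/2 = (6*(-4))/2 = (½)*(-24) = -12)
X = -171414
t = 3660 (t = -305*(-12) = 3660)
(T + t)*(X - 262432) = (208839 + 3660)*(-171414 - 262432) = 212499*(-433846) = -92191841154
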